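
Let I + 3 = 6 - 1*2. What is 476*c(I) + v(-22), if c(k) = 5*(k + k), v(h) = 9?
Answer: 4769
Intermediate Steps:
I = 1 (I = -3 + (6 - 1*2) = -3 + (6 - 2) = -3 + 4 = 1)
c(k) = 10*k (c(k) = 5*(2*k) = 10*k)
476*c(I) + v(-22) = 476*(10*1) + 9 = 476*10 + 9 = 4760 + 9 = 4769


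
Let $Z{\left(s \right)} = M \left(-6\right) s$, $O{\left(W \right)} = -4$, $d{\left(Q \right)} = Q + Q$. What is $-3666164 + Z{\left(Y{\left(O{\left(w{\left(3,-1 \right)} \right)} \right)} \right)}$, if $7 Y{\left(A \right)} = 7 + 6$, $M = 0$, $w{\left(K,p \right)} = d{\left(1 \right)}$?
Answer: $-3666164$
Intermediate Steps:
$d{\left(Q \right)} = 2 Q$
$w{\left(K,p \right)} = 2$ ($w{\left(K,p \right)} = 2 \cdot 1 = 2$)
$Y{\left(A \right)} = \frac{13}{7}$ ($Y{\left(A \right)} = \frac{7 + 6}{7} = \frac{1}{7} \cdot 13 = \frac{13}{7}$)
$Z{\left(s \right)} = 0$ ($Z{\left(s \right)} = 0 \left(-6\right) s = 0 s = 0$)
$-3666164 + Z{\left(Y{\left(O{\left(w{\left(3,-1 \right)} \right)} \right)} \right)} = -3666164 + 0 = -3666164$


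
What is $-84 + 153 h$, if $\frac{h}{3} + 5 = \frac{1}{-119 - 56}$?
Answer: $- \frac{416784}{175} \approx -2381.6$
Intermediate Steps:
$h = - \frac{2628}{175}$ ($h = -15 + \frac{3}{-119 - 56} = -15 + \frac{3}{-175} = -15 + 3 \left(- \frac{1}{175}\right) = -15 - \frac{3}{175} = - \frac{2628}{175} \approx -15.017$)
$-84 + 153 h = -84 + 153 \left(- \frac{2628}{175}\right) = -84 - \frac{402084}{175} = - \frac{416784}{175}$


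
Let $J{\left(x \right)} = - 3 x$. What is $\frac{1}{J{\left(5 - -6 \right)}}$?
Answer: $- \frac{1}{33} \approx -0.030303$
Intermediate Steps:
$\frac{1}{J{\left(5 - -6 \right)}} = \frac{1}{\left(-3\right) \left(5 - -6\right)} = \frac{1}{\left(-3\right) \left(5 + 6\right)} = \frac{1}{\left(-3\right) 11} = \frac{1}{-33} = - \frac{1}{33}$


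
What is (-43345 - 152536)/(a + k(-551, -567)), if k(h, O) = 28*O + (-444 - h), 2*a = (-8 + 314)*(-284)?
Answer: 195881/59221 ≈ 3.3076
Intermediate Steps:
a = -43452 (a = ((-8 + 314)*(-284))/2 = (306*(-284))/2 = (½)*(-86904) = -43452)
k(h, O) = -444 - h + 28*O
(-43345 - 152536)/(a + k(-551, -567)) = (-43345 - 152536)/(-43452 + (-444 - 1*(-551) + 28*(-567))) = -195881/(-43452 + (-444 + 551 - 15876)) = -195881/(-43452 - 15769) = -195881/(-59221) = -195881*(-1/59221) = 195881/59221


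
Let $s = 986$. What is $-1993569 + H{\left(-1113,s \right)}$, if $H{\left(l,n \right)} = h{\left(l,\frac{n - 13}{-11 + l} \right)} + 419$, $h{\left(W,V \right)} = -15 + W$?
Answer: $-1994278$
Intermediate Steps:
$H{\left(l,n \right)} = 404 + l$ ($H{\left(l,n \right)} = \left(-15 + l\right) + 419 = 404 + l$)
$-1993569 + H{\left(-1113,s \right)} = -1993569 + \left(404 - 1113\right) = -1993569 - 709 = -1994278$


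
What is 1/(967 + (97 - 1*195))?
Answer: 1/869 ≈ 0.0011507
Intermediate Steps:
1/(967 + (97 - 1*195)) = 1/(967 + (97 - 195)) = 1/(967 - 98) = 1/869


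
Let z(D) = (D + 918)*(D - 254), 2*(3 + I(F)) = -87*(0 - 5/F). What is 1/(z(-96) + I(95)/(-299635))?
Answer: -11386130/3275789600973 ≈ -3.4758e-6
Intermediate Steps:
I(F) = -3 + 435/(2*F) (I(F) = -3 + (-87*(0 - 5/F))/2 = -3 + (-(-435)/F)/2 = -3 + (435/F)/2 = -3 + 435/(2*F))
z(D) = (-254 + D)*(918 + D) (z(D) = (918 + D)*(-254 + D) = (-254 + D)*(918 + D))
1/(z(-96) + I(95)/(-299635)) = 1/((-233172 + (-96)² + 664*(-96)) + (-3 + (435/2)/95)/(-299635)) = 1/((-233172 + 9216 - 63744) + (-3 + (435/2)*(1/95))*(-1/299635)) = 1/(-287700 + (-3 + 87/38)*(-1/299635)) = 1/(-287700 - 27/38*(-1/299635)) = 1/(-287700 + 27/11386130) = 1/(-3275789600973/11386130) = -11386130/3275789600973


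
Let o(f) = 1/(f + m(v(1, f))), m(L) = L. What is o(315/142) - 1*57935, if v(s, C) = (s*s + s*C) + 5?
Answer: -42929764/741 ≈ -57935.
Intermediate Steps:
v(s, C) = 5 + s² + C*s (v(s, C) = (s² + C*s) + 5 = 5 + s² + C*s)
o(f) = 1/(6 + 2*f) (o(f) = 1/(f + (5 + 1² + f*1)) = 1/(f + (5 + 1 + f)) = 1/(f + (6 + f)) = 1/(6 + 2*f))
o(315/142) - 1*57935 = 1/(2*(3 + 315/142)) - 1*57935 = 1/(2*(3 + 315*(1/142))) - 57935 = 1/(2*(3 + 315/142)) - 57935 = 1/(2*(741/142)) - 57935 = (½)*(142/741) - 57935 = 71/741 - 57935 = -42929764/741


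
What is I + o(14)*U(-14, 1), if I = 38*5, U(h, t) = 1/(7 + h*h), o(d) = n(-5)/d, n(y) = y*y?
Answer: 540005/2842 ≈ 190.01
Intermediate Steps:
n(y) = y²
o(d) = 25/d (o(d) = (-5)²/d = 25/d)
U(h, t) = 1/(7 + h²)
I = 190
I + o(14)*U(-14, 1) = 190 + (25/14)/(7 + (-14)²) = 190 + (25*(1/14))/(7 + 196) = 190 + (25/14)/203 = 190 + (25/14)*(1/203) = 190 + 25/2842 = 540005/2842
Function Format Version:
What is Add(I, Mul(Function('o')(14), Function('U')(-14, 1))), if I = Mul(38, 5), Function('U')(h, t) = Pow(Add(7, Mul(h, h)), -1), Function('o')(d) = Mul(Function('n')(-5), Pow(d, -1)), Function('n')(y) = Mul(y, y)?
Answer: Rational(540005, 2842) ≈ 190.01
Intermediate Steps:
Function('n')(y) = Pow(y, 2)
Function('o')(d) = Mul(25, Pow(d, -1)) (Function('o')(d) = Mul(Pow(-5, 2), Pow(d, -1)) = Mul(25, Pow(d, -1)))
Function('U')(h, t) = Pow(Add(7, Pow(h, 2)), -1)
I = 190
Add(I, Mul(Function('o')(14), Function('U')(-14, 1))) = Add(190, Mul(Mul(25, Pow(14, -1)), Pow(Add(7, Pow(-14, 2)), -1))) = Add(190, Mul(Mul(25, Rational(1, 14)), Pow(Add(7, 196), -1))) = Add(190, Mul(Rational(25, 14), Pow(203, -1))) = Add(190, Mul(Rational(25, 14), Rational(1, 203))) = Add(190, Rational(25, 2842)) = Rational(540005, 2842)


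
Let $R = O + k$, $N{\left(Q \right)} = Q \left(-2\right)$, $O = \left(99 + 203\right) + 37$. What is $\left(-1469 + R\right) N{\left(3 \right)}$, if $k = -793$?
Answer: $11538$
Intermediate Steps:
$O = 339$ ($O = 302 + 37 = 339$)
$N{\left(Q \right)} = - 2 Q$
$R = -454$ ($R = 339 - 793 = -454$)
$\left(-1469 + R\right) N{\left(3 \right)} = \left(-1469 - 454\right) \left(\left(-2\right) 3\right) = \left(-1923\right) \left(-6\right) = 11538$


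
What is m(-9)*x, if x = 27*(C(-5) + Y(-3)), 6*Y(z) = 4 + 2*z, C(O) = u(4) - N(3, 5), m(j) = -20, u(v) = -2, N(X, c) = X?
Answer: 2880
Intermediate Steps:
C(O) = -5 (C(O) = -2 - 1*3 = -2 - 3 = -5)
Y(z) = ⅔ + z/3 (Y(z) = (4 + 2*z)/6 = ⅔ + z/3)
x = -144 (x = 27*(-5 + (⅔ + (⅓)*(-3))) = 27*(-5 + (⅔ - 1)) = 27*(-5 - ⅓) = 27*(-16/3) = -144)
m(-9)*x = -20*(-144) = 2880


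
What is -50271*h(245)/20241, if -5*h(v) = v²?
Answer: 15474445/519 ≈ 29816.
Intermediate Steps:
h(v) = -v²/5
-50271*h(245)/20241 = -50271/(20241/((-⅕*245²))) = -50271/(20241/((-⅕*60025))) = -50271/(20241/(-12005)) = -50271/(20241*(-1/12005)) = -50271/(-20241/12005) = -50271*(-12005/20241) = 15474445/519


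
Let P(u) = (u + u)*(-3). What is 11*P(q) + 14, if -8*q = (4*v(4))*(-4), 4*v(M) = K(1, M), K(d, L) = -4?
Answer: 146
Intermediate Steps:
v(M) = -1 (v(M) = (¼)*(-4) = -1)
q = -2 (q = -4*(-1)*(-4)/8 = -(-1)*(-4)/2 = -⅛*16 = -2)
P(u) = -6*u (P(u) = (2*u)*(-3) = -6*u)
11*P(q) + 14 = 11*(-6*(-2)) + 14 = 11*12 + 14 = 132 + 14 = 146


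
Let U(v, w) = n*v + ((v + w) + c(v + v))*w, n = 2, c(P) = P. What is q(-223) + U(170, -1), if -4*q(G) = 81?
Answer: -757/4 ≈ -189.25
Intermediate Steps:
q(G) = -81/4 (q(G) = -1/4*81 = -81/4)
U(v, w) = 2*v + w*(w + 3*v) (U(v, w) = 2*v + ((v + w) + (v + v))*w = 2*v + ((v + w) + 2*v)*w = 2*v + (w + 3*v)*w = 2*v + w*(w + 3*v))
q(-223) + U(170, -1) = -81/4 + ((-1)**2 + 2*170 + 3*170*(-1)) = -81/4 + (1 + 340 - 510) = -81/4 - 169 = -757/4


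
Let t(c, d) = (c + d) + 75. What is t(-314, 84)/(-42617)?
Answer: 155/42617 ≈ 0.0036370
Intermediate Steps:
t(c, d) = 75 + c + d
t(-314, 84)/(-42617) = (75 - 314 + 84)/(-42617) = -155*(-1/42617) = 155/42617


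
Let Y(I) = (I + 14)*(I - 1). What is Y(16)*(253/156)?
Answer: 18975/26 ≈ 729.81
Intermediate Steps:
Y(I) = (-1 + I)*(14 + I) (Y(I) = (14 + I)*(-1 + I) = (-1 + I)*(14 + I))
Y(16)*(253/156) = (-14 + 16² + 13*16)*(253/156) = (-14 + 256 + 208)*(253*(1/156)) = 450*(253/156) = 18975/26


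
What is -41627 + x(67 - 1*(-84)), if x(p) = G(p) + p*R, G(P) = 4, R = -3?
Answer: -42076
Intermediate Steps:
x(p) = 4 - 3*p (x(p) = 4 + p*(-3) = 4 - 3*p)
-41627 + x(67 - 1*(-84)) = -41627 + (4 - 3*(67 - 1*(-84))) = -41627 + (4 - 3*(67 + 84)) = -41627 + (4 - 3*151) = -41627 + (4 - 453) = -41627 - 449 = -42076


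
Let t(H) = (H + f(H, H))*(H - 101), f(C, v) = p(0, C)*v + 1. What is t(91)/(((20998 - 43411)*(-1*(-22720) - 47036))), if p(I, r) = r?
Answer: -13955/90832418 ≈ -0.00015363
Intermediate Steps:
f(C, v) = 1 + C*v (f(C, v) = C*v + 1 = 1 + C*v)
t(H) = (-101 + H)*(1 + H + H**2) (t(H) = (H + (1 + H*H))*(H - 101) = (H + (1 + H**2))*(-101 + H) = (1 + H + H**2)*(-101 + H) = (-101 + H)*(1 + H + H**2))
t(91)/(((20998 - 43411)*(-1*(-22720) - 47036))) = (-101 + 91**3 - 100*91 - 100*91**2)/(((20998 - 43411)*(-1*(-22720) - 47036))) = (-101 + 753571 - 9100 - 100*8281)/((-22413*(22720 - 47036))) = (-101 + 753571 - 9100 - 828100)/((-22413*(-24316))) = -83730/544994508 = -83730*1/544994508 = -13955/90832418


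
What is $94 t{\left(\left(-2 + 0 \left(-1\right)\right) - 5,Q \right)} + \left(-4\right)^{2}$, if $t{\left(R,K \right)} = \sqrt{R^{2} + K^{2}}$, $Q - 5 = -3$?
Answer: $16 + 94 \sqrt{53} \approx 700.33$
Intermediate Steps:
$Q = 2$ ($Q = 5 - 3 = 2$)
$t{\left(R,K \right)} = \sqrt{K^{2} + R^{2}}$
$94 t{\left(\left(-2 + 0 \left(-1\right)\right) - 5,Q \right)} + \left(-4\right)^{2} = 94 \sqrt{2^{2} + \left(\left(-2 + 0 \left(-1\right)\right) - 5\right)^{2}} + \left(-4\right)^{2} = 94 \sqrt{4 + \left(\left(-2 + 0\right) - 5\right)^{2}} + 16 = 94 \sqrt{4 + \left(-2 - 5\right)^{2}} + 16 = 94 \sqrt{4 + \left(-7\right)^{2}} + 16 = 94 \sqrt{4 + 49} + 16 = 94 \sqrt{53} + 16 = 16 + 94 \sqrt{53}$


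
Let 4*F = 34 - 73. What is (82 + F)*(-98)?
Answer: -14161/2 ≈ -7080.5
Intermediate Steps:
F = -39/4 (F = (34 - 73)/4 = (¼)*(-39) = -39/4 ≈ -9.7500)
(82 + F)*(-98) = (82 - 39/4)*(-98) = (289/4)*(-98) = -14161/2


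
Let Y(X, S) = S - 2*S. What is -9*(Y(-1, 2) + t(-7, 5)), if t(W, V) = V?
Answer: -27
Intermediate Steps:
Y(X, S) = -S
-9*(Y(-1, 2) + t(-7, 5)) = -9*(-1*2 + 5) = -9*(-2 + 5) = -9*3 = -27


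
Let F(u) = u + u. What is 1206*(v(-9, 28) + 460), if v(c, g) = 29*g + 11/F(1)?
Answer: 1540665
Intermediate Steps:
F(u) = 2*u
v(c, g) = 11/2 + 29*g (v(c, g) = 29*g + 11/((2*1)) = 29*g + 11/2 = 11/2 + 29*g)
1206*(v(-9, 28) + 460) = 1206*((11/2 + 29*28) + 460) = 1206*((11/2 + 812) + 460) = 1206*(1635/2 + 460) = 1206*(2555/2) = 1540665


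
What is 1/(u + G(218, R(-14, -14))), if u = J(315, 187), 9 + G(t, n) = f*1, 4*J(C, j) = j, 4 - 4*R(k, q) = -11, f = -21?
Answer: 4/67 ≈ 0.059702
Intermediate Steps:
R(k, q) = 15/4 (R(k, q) = 1 - 1/4*(-11) = 1 + 11/4 = 15/4)
J(C, j) = j/4
G(t, n) = -30 (G(t, n) = -9 - 21*1 = -9 - 21 = -30)
u = 187/4 (u = (1/4)*187 = 187/4 ≈ 46.750)
1/(u + G(218, R(-14, -14))) = 1/(187/4 - 30) = 1/(67/4) = 4/67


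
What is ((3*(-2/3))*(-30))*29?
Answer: 1740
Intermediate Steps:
((3*(-2/3))*(-30))*29 = ((3*(-2*⅓))*(-30))*29 = ((3*(-⅔))*(-30))*29 = -2*(-30)*29 = 60*29 = 1740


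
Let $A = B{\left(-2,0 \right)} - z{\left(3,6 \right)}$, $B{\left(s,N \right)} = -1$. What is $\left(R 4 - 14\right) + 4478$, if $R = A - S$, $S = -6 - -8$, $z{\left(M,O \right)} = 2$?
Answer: $4444$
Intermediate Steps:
$A = -3$ ($A = -1 - 2 = -3$)
$S = 2$ ($S = -6 + 8 = 2$)
$R = -5$ ($R = -3 - 2 = -5$)
$\left(R 4 - 14\right) + 4478 = \left(\left(-5\right) 4 - 14\right) + 4478 = \left(-20 - 14\right) + 4478 = -34 + 4478 = 4444$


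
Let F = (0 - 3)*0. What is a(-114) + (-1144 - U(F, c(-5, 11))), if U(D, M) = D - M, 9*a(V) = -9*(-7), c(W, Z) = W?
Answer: -1142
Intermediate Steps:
F = 0 (F = -3*0 = 0)
a(V) = 7 (a(V) = (-9*(-7))/9 = (1/9)*63 = 7)
a(-114) + (-1144 - U(F, c(-5, 11))) = 7 + (-1144 - (0 - 1*(-5))) = 7 + (-1144 - (0 + 5)) = 7 + (-1144 - 1*5) = 7 + (-1144 - 5) = 7 - 1149 = -1142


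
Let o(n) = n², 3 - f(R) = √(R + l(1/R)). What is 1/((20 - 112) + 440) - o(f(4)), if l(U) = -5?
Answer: -2783/348 + 6*I ≈ -7.9971 + 6.0*I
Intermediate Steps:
f(R) = 3 - √(-5 + R) (f(R) = 3 - √(R - 5) = 3 - √(-5 + R))
1/((20 - 112) + 440) - o(f(4)) = 1/((20 - 112) + 440) - (3 - √(-5 + 4))² = 1/(-92 + 440) - (3 - √(-1))² = 1/348 - (3 - I)²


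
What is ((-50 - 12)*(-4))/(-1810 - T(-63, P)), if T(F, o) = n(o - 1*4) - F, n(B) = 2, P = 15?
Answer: -248/1875 ≈ -0.13227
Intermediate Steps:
T(F, o) = 2 - F
((-50 - 12)*(-4))/(-1810 - T(-63, P)) = ((-50 - 12)*(-4))/(-1810 - (2 - 1*(-63))) = (-62*(-4))/(-1810 - (2 + 63)) = 248/(-1810 - 1*65) = 248/(-1810 - 65) = 248/(-1875) = 248*(-1/1875) = -248/1875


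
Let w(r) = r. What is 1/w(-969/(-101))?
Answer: 101/969 ≈ 0.10423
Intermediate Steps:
1/w(-969/(-101)) = 1/(-969/(-101)) = 1/(-969*(-1/101)) = 1/(969/101) = 101/969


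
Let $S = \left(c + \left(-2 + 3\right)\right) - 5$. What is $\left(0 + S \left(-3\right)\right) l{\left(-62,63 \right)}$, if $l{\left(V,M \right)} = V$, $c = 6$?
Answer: $372$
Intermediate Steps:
$S = 2$ ($S = \left(6 + \left(-2 + 3\right)\right) - 5 = \left(6 + 1\right) - 5 = 7 - 5 = 2$)
$\left(0 + S \left(-3\right)\right) l{\left(-62,63 \right)} = \left(0 + 2 \left(-3\right)\right) \left(-62\right) = \left(0 - 6\right) \left(-62\right) = \left(-6\right) \left(-62\right) = 372$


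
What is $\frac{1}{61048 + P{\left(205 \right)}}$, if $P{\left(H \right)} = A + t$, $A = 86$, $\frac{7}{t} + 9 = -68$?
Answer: $\frac{11}{672473} \approx 1.6358 \cdot 10^{-5}$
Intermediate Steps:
$t = - \frac{1}{11}$ ($t = \frac{7}{-9 - 68} = \frac{7}{-77} = 7 \left(- \frac{1}{77}\right) = - \frac{1}{11} \approx -0.090909$)
$P{\left(H \right)} = \frac{945}{11}$ ($P{\left(H \right)} = 86 - \frac{1}{11} = \frac{945}{11}$)
$\frac{1}{61048 + P{\left(205 \right)}} = \frac{1}{61048 + \frac{945}{11}} = \frac{1}{\frac{672473}{11}} = \frac{11}{672473}$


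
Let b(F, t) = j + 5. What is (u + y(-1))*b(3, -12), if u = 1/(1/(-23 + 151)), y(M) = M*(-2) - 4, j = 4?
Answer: 1134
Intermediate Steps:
b(F, t) = 9 (b(F, t) = 4 + 5 = 9)
y(M) = -4 - 2*M (y(M) = -2*M - 4 = -4 - 2*M)
u = 128 (u = 1/(1/128) = 128)
(u + y(-1))*b(3, -12) = (128 + (-4 - 2*(-1)))*9 = (128 + (-4 + 2))*9 = (128 - 2)*9 = 126*9 = 1134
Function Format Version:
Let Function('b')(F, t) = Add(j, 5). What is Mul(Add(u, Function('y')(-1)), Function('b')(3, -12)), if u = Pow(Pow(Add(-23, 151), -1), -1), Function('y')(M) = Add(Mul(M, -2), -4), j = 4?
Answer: 1134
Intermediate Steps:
Function('b')(F, t) = 9 (Function('b')(F, t) = Add(4, 5) = 9)
Function('y')(M) = Add(-4, Mul(-2, M)) (Function('y')(M) = Add(Mul(-2, M), -4) = Add(-4, Mul(-2, M)))
u = 128 (u = Pow(Pow(128, -1), -1) = Pow(Rational(1, 128), -1) = 128)
Mul(Add(u, Function('y')(-1)), Function('b')(3, -12)) = Mul(Add(128, Add(-4, Mul(-2, -1))), 9) = Mul(Add(128, Add(-4, 2)), 9) = Mul(Add(128, -2), 9) = Mul(126, 9) = 1134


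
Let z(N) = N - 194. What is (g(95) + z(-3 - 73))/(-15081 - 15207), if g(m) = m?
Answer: 175/30288 ≈ 0.0057779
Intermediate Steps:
z(N) = -194 + N
(g(95) + z(-3 - 73))/(-15081 - 15207) = (95 + (-194 + (-3 - 73)))/(-15081 - 15207) = (95 + (-194 - 76))/(-30288) = (95 - 270)*(-1/30288) = -175*(-1/30288) = 175/30288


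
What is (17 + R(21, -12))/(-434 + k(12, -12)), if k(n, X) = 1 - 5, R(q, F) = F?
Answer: -5/438 ≈ -0.011416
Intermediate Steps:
k(n, X) = -4
(17 + R(21, -12))/(-434 + k(12, -12)) = (17 - 12)/(-434 - 4) = 5/(-438) = 5*(-1/438) = -5/438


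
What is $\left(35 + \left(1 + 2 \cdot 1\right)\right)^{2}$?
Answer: $1444$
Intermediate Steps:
$\left(35 + \left(1 + 2 \cdot 1\right)\right)^{2} = \left(35 + \left(1 + 2\right)\right)^{2} = \left(35 + 3\right)^{2} = 38^{2} = 1444$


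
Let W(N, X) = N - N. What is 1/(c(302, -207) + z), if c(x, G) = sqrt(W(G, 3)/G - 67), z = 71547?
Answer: 71547/5118973276 - I*sqrt(67)/5118973276 ≈ 1.3977e-5 - 1.599e-9*I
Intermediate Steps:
W(N, X) = 0
c(x, G) = I*sqrt(67) (c(x, G) = sqrt(0/G - 67) = sqrt(0 - 67) = sqrt(-67) = I*sqrt(67))
1/(c(302, -207) + z) = 1/(I*sqrt(67) + 71547) = 1/(71547 + I*sqrt(67))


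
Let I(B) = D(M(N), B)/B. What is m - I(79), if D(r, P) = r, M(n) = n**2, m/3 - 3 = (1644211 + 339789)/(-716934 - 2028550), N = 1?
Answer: 11928110/1749139 ≈ 6.8194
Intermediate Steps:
m = 151269/22141 (m = 9 + 3*((1644211 + 339789)/(-716934 - 2028550)) = 9 + 3*(1984000/(-2745484)) = 9 + 3*(1984000*(-1/2745484)) = 9 + 3*(-16000/22141) = 9 - 48000/22141 = 151269/22141 ≈ 6.8321)
I(B) = 1/B (I(B) = 1**2/B = 1/B)
m - I(79) = 151269/22141 - 1/79 = 11928110/1749139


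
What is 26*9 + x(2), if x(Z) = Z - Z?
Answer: 234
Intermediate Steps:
x(Z) = 0
26*9 + x(2) = 26*9 + 0 = 234 + 0 = 234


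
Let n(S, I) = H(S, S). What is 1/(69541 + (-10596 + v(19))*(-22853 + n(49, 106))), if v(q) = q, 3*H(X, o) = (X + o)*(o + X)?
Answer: 3/623775658 ≈ 4.8094e-9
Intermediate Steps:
H(X, o) = (X + o)²/3 (H(X, o) = ((X + o)*(o + X))/3 = ((X + o)*(X + o))/3 = (X + o)²/3)
n(S, I) = 4*S²/3 (n(S, I) = (S + S)²/3 = (2*S)²/3 = (4*S²)/3 = 4*S²/3)
1/(69541 + (-10596 + v(19))*(-22853 + n(49, 106))) = 1/(69541 + (-10596 + 19)*(-22853 + (4/3)*49²)) = 1/(69541 - 10577*(-22853 + (4/3)*2401)) = 1/(69541 - 10577*(-22853 + 9604/3)) = 1/(69541 - 10577*(-58955/3)) = 1/(69541 + 623567035/3) = 1/(623775658/3) = 3/623775658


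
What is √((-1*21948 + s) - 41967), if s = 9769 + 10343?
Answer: 3*I*√4867 ≈ 209.29*I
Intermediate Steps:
s = 20112
√((-1*21948 + s) - 41967) = √((-1*21948 + 20112) - 41967) = √((-21948 + 20112) - 41967) = √(-1836 - 41967) = √(-43803) = 3*I*√4867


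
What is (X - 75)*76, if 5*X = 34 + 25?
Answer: -24016/5 ≈ -4803.2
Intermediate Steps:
X = 59/5 (X = (34 + 25)/5 = (⅕)*59 = 59/5 ≈ 11.800)
(X - 75)*76 = (59/5 - 75)*76 = -316/5*76 = -24016/5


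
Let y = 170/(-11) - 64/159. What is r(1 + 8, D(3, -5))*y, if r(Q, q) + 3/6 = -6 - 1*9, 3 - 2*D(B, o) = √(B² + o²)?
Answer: 429877/1749 ≈ 245.78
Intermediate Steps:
D(B, o) = 3/2 - √(B² + o²)/2
y = -27734/1749 (y = 170*(-1/11) - 64*1/159 = -170/11 - 64/159 = -27734/1749 ≈ -15.857)
r(Q, q) = -31/2 (r(Q, q) = -½ + (-6 - 1*9) = -½ + (-6 - 9) = -½ - 15 = -31/2)
r(1 + 8, D(3, -5))*y = -31/2*(-27734/1749) = 429877/1749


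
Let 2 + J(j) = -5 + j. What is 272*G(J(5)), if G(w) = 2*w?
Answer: -1088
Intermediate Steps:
J(j) = -7 + j (J(j) = -2 + (-5 + j) = -7 + j)
272*G(J(5)) = 272*(2*(-7 + 5)) = 272*(2*(-2)) = 272*(-4) = -1088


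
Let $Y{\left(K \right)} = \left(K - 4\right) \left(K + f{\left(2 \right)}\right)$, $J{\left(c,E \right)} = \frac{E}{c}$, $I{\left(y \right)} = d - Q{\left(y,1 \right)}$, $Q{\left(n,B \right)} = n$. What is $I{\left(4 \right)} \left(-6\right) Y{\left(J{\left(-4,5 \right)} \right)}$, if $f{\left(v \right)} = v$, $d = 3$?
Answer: $- \frac{189}{8} \approx -23.625$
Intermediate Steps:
$I{\left(y \right)} = 3 - y$
$Y{\left(K \right)} = \left(-4 + K\right) \left(2 + K\right)$ ($Y{\left(K \right)} = \left(K - 4\right) \left(K + 2\right) = \left(-4 + K\right) \left(2 + K\right)$)
$I{\left(4 \right)} \left(-6\right) Y{\left(J{\left(-4,5 \right)} \right)} = \left(3 - 4\right) \left(-6\right) \left(-8 + \left(\frac{5}{-4}\right)^{2} - 2 \frac{5}{-4}\right) = \left(3 - 4\right) \left(-6\right) \left(-8 + \left(5 \left(- \frac{1}{4}\right)\right)^{2} - 2 \cdot 5 \left(- \frac{1}{4}\right)\right) = \left(-1\right) \left(-6\right) \left(-8 + \left(- \frac{5}{4}\right)^{2} - - \frac{5}{2}\right) = 6 \left(-8 + \frac{25}{16} + \frac{5}{2}\right) = 6 \left(- \frac{63}{16}\right) = - \frac{189}{8}$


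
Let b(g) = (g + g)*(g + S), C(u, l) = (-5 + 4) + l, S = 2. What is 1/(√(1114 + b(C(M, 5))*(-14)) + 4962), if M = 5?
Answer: 2481/12310501 - √442/24621002 ≈ 0.00020068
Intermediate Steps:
C(u, l) = -1 + l
b(g) = 2*g*(2 + g) (b(g) = (g + g)*(g + 2) = (2*g)*(2 + g) = 2*g*(2 + g))
1/(√(1114 + b(C(M, 5))*(-14)) + 4962) = 1/(√(1114 + (2*(-1 + 5)*(2 + (-1 + 5)))*(-14)) + 4962) = 1/(√(1114 + (2*4*(2 + 4))*(-14)) + 4962) = 1/(√(1114 + (2*4*6)*(-14)) + 4962) = 1/(√(1114 + 48*(-14)) + 4962) = 1/(√(1114 - 672) + 4962) = 1/(√442 + 4962) = 1/(4962 + √442)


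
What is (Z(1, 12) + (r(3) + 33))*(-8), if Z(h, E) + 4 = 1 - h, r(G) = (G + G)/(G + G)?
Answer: -240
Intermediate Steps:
r(G) = 1 (r(G) = (2*G)/((2*G)) = (2*G)*(1/(2*G)) = 1)
Z(h, E) = -3 - h (Z(h, E) = -4 + (1 - h) = -3 - h)
(Z(1, 12) + (r(3) + 33))*(-8) = ((-3 - 1*1) + (1 + 33))*(-8) = ((-3 - 1) + 34)*(-8) = (-4 + 34)*(-8) = 30*(-8) = -240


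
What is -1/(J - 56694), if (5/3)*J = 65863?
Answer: 5/85881 ≈ 5.8220e-5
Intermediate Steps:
J = 197589/5 (J = (⅗)*65863 = 197589/5 ≈ 39518.)
-1/(J - 56694) = -1/(197589/5 - 56694) = -1/(-85881/5) = -1*(-5/85881) = 5/85881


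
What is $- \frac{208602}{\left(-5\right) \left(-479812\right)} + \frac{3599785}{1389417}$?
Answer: $\frac{4173132518533}{1666647374010} \approx 2.5039$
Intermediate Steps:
$- \frac{208602}{\left(-5\right) \left(-479812\right)} + \frac{3599785}{1389417} = - \frac{208602}{2399060} + 3599785 \cdot \frac{1}{1389417} = \left(-208602\right) \frac{1}{2399060} + \frac{3599785}{1389417} = - \frac{104301}{1199530} + \frac{3599785}{1389417} = \frac{4173132518533}{1666647374010}$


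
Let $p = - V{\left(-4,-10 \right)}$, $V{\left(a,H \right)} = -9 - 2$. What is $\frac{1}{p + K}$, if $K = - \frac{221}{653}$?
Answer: $\frac{653}{6962} \approx 0.093795$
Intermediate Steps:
$V{\left(a,H \right)} = -11$ ($V{\left(a,H \right)} = -9 - 2 = -11$)
$K = - \frac{221}{653}$ ($K = \left(-221\right) \frac{1}{653} = - \frac{221}{653} \approx -0.33844$)
$p = 11$ ($p = \left(-1\right) \left(-11\right) = 11$)
$\frac{1}{p + K} = \frac{1}{11 - \frac{221}{653}} = \frac{1}{\frac{6962}{653}} = \frac{653}{6962}$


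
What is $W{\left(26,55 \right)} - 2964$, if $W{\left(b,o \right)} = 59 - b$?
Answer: $-2931$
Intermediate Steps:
$W{\left(26,55 \right)} - 2964 = \left(59 - 26\right) - 2964 = 33 - 2964 = -2931$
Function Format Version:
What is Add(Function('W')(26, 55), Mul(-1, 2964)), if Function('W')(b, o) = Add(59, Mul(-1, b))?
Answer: -2931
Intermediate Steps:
Add(Function('W')(26, 55), Mul(-1, 2964)) = Add(Add(59, Mul(-1, 26)), Mul(-1, 2964)) = Add(Add(59, -26), -2964) = Add(33, -2964) = -2931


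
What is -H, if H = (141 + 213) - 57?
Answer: -297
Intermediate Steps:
H = 297 (H = 354 - 57 = 297)
-H = -1*297 = -297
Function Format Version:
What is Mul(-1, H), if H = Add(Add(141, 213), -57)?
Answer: -297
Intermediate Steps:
H = 297 (H = Add(354, -57) = 297)
Mul(-1, H) = Mul(-1, 297) = -297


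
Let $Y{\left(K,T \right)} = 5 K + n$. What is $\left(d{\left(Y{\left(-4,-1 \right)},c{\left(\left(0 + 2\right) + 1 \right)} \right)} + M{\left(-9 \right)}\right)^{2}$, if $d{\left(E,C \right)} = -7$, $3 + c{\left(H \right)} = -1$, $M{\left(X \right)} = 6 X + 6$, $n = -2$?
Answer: $3025$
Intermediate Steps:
$Y{\left(K,T \right)} = -2 + 5 K$ ($Y{\left(K,T \right)} = 5 K - 2 = -2 + 5 K$)
$M{\left(X \right)} = 6 + 6 X$
$c{\left(H \right)} = -4$ ($c{\left(H \right)} = -3 - 1 = -4$)
$\left(d{\left(Y{\left(-4,-1 \right)},c{\left(\left(0 + 2\right) + 1 \right)} \right)} + M{\left(-9 \right)}\right)^{2} = \left(-7 + \left(6 + 6 \left(-9\right)\right)\right)^{2} = \left(-7 + \left(6 - 54\right)\right)^{2} = \left(-7 - 48\right)^{2} = \left(-55\right)^{2} = 3025$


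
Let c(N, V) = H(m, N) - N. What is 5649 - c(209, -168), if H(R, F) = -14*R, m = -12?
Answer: 5690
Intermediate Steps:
c(N, V) = 168 - N (c(N, V) = -14*(-12) - N = 168 - N)
5649 - c(209, -168) = 5649 - (168 - 1*209) = 5649 - (168 - 209) = 5649 - 1*(-41) = 5649 + 41 = 5690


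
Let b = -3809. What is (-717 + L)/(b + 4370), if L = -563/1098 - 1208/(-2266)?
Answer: -891947065/697903074 ≈ -1.2780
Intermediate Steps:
L = 25313/1244034 (L = -563*1/1098 - 1208*(-1/2266) = -563/1098 + 604/1133 = 25313/1244034 ≈ 0.020348)
(-717 + L)/(b + 4370) = (-717 + 25313/1244034)/(-3809 + 4370) = -891947065/1244034/561 = -891947065/1244034*1/561 = -891947065/697903074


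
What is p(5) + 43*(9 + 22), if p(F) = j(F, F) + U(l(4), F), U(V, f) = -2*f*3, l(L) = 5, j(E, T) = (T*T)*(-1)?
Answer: 1278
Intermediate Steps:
j(E, T) = -T² (j(E, T) = T²*(-1) = -T²)
U(V, f) = -6*f
p(F) = -F² - 6*F
p(5) + 43*(9 + 22) = 5*(-6 - 1*5) + 43*(9 + 22) = 5*(-6 - 5) + 43*31 = 5*(-11) + 1333 = -55 + 1333 = 1278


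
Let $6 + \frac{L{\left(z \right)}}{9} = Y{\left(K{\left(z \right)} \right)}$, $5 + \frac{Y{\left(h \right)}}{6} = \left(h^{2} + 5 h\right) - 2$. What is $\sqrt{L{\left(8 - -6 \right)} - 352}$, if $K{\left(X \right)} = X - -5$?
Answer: $4 \sqrt{1490} \approx 154.4$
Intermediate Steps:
$K{\left(X \right)} = 5 + X$ ($K{\left(X \right)} = X + 5 = 5 + X$)
$Y{\left(h \right)} = -42 + 6 h^{2} + 30 h$ ($Y{\left(h \right)} = -30 + 6 \left(\left(h^{2} + 5 h\right) - 2\right) = -30 + 6 \left(-2 + h^{2} + 5 h\right) = -30 + \left(-12 + 6 h^{2} + 30 h\right) = -42 + 6 h^{2} + 30 h$)
$L{\left(z \right)} = 918 + 54 \left(5 + z\right)^{2} + 270 z$ ($L{\left(z \right)} = -54 + 9 \left(-42 + 6 \left(5 + z\right)^{2} + 30 \left(5 + z\right)\right) = -54 + 9 \left(-42 + 6 \left(5 + z\right)^{2} + \left(150 + 30 z\right)\right) = -54 + 9 \left(108 + 6 \left(5 + z\right)^{2} + 30 z\right) = -54 + \left(972 + 54 \left(5 + z\right)^{2} + 270 z\right) = 918 + 54 \left(5 + z\right)^{2} + 270 z$)
$\sqrt{L{\left(8 - -6 \right)} - 352} = \sqrt{\left(2268 + 54 \left(8 - -6\right)^{2} + 810 \left(8 - -6\right)\right) - 352} = \sqrt{\left(2268 + 54 \left(8 + 6\right)^{2} + 810 \left(8 + 6\right)\right) - 352} = \sqrt{\left(2268 + 54 \cdot 14^{2} + 810 \cdot 14\right) - 352} = \sqrt{\left(2268 + 54 \cdot 196 + 11340\right) - 352} = \sqrt{\left(2268 + 10584 + 11340\right) - 352} = \sqrt{24192 - 352} = \sqrt{23840} = 4 \sqrt{1490}$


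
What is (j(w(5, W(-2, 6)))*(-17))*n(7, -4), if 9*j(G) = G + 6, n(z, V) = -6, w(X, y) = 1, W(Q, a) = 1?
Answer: 238/3 ≈ 79.333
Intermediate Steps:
j(G) = ⅔ + G/9 (j(G) = (G + 6)/9 = (6 + G)/9 = ⅔ + G/9)
(j(w(5, W(-2, 6)))*(-17))*n(7, -4) = ((⅔ + (⅑)*1)*(-17))*(-6) = ((⅔ + ⅑)*(-17))*(-6) = ((7/9)*(-17))*(-6) = -119/9*(-6) = 238/3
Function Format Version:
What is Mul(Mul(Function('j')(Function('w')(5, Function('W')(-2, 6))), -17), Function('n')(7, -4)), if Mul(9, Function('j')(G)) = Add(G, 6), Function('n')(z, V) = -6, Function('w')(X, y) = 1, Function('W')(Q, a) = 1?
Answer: Rational(238, 3) ≈ 79.333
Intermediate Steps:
Function('j')(G) = Add(Rational(2, 3), Mul(Rational(1, 9), G)) (Function('j')(G) = Mul(Rational(1, 9), Add(G, 6)) = Mul(Rational(1, 9), Add(6, G)) = Add(Rational(2, 3), Mul(Rational(1, 9), G)))
Mul(Mul(Function('j')(Function('w')(5, Function('W')(-2, 6))), -17), Function('n')(7, -4)) = Mul(Mul(Add(Rational(2, 3), Mul(Rational(1, 9), 1)), -17), -6) = Mul(Mul(Add(Rational(2, 3), Rational(1, 9)), -17), -6) = Mul(Mul(Rational(7, 9), -17), -6) = Mul(Rational(-119, 9), -6) = Rational(238, 3)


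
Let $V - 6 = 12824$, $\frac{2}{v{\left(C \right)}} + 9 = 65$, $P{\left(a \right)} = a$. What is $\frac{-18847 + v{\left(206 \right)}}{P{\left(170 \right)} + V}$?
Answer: $- \frac{105543}{72800} \approx -1.4498$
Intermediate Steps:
$v{\left(C \right)} = \frac{1}{28}$ ($v{\left(C \right)} = \frac{2}{-9 + 65} = \frac{2}{56} = 2 \cdot \frac{1}{56} = \frac{1}{28}$)
$V = 12830$ ($V = 6 + 12824 = 12830$)
$\frac{-18847 + v{\left(206 \right)}}{P{\left(170 \right)} + V} = \frac{-18847 + \frac{1}{28}}{170 + 12830} = - \frac{527715}{28 \cdot 13000} = \left(- \frac{527715}{28}\right) \frac{1}{13000} = - \frac{105543}{72800}$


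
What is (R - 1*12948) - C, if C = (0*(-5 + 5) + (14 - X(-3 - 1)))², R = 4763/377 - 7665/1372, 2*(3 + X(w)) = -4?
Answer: -982907895/73892 ≈ -13302.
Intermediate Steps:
X(w) = -5 (X(w) = -3 + (½)*(-4) = -3 - 2 = -5)
R = 520733/73892 (R = 4763*(1/377) - 7665*1/1372 = 4763/377 - 1095/196 = 520733/73892 ≈ 7.0472)
C = 361 (C = (0*(-5 + 5) + (14 - 1*(-5)))² = (0*0 + (14 + 5))² = (0 + 19)² = 19² = 361)
(R - 1*12948) - C = (520733/73892 - 1*12948) - 1*361 = (520733/73892 - 12948) - 361 = -956232883/73892 - 361 = -982907895/73892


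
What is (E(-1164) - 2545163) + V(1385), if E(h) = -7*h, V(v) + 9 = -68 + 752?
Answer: -2536340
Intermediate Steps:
V(v) = 675 (V(v) = -9 + (-68 + 752) = -9 + 684 = 675)
(E(-1164) - 2545163) + V(1385) = (-7*(-1164) - 2545163) + 675 = (8148 - 2545163) + 675 = -2537015 + 675 = -2536340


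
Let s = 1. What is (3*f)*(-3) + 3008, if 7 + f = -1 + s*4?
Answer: 3044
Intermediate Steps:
f = -4 (f = -7 + (-1 + 1*4) = -7 + (-1 + 4) = -7 + 3 = -4)
(3*f)*(-3) + 3008 = (3*(-4))*(-3) + 3008 = -12*(-3) + 3008 = 36 + 3008 = 3044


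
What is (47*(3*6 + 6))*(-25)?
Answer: -28200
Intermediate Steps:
(47*(3*6 + 6))*(-25) = (47*(18 + 6))*(-25) = (47*24)*(-25) = 1128*(-25) = -28200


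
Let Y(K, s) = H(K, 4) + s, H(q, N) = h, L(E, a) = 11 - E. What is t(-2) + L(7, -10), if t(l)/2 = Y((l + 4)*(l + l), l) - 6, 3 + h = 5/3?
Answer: -44/3 ≈ -14.667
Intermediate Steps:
h = -4/3 (h = -3 + 5/3 = -4/3 ≈ -1.3333)
H(q, N) = -4/3
Y(K, s) = -4/3 + s
t(l) = -44/3 + 2*l (t(l) = 2*((-4/3 + l) - 6) = 2*(-22/3 + l) = -44/3 + 2*l)
t(-2) + L(7, -10) = (-44/3 + 2*(-2)) + (11 - 1*7) = (-44/3 - 4) + (11 - 7) = -56/3 + 4 = -44/3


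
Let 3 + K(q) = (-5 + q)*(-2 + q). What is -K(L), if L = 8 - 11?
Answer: -37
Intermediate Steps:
L = -3
K(q) = -3 + (-5 + q)*(-2 + q)
-K(L) = -(7 + (-3)**2 - 7*(-3)) = -(7 + 9 + 21) = -1*37 = -37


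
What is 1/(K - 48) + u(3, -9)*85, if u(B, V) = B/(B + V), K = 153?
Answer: -8923/210 ≈ -42.490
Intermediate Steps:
1/(K - 48) + u(3, -9)*85 = 1/(153 - 48) + (3/(3 - 9))*85 = 1/105 + (3/(-6))*85 = 1/105 + (3*(-⅙))*85 = 1/105 - ½*85 = 1/105 - 85/2 = -8923/210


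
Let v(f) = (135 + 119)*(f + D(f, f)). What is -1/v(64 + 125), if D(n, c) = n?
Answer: -1/96012 ≈ -1.0415e-5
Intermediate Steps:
v(f) = 508*f (v(f) = (135 + 119)*(f + f) = 254*(2*f) = 508*f)
-1/v(64 + 125) = -1/(508*(64 + 125)) = -1/(508*189) = -1/96012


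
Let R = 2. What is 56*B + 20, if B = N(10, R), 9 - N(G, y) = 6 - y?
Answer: 300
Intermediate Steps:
N(G, y) = 3 + y (N(G, y) = 9 - (6 - y) = 9 + (-6 + y) = 3 + y)
B = 5 (B = 3 + 2 = 5)
56*B + 20 = 56*5 + 20 = 280 + 20 = 300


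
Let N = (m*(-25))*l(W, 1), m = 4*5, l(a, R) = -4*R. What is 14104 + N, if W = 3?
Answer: 16104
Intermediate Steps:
m = 20
N = 2000 (N = (20*(-25))*(-4*1) = -500*(-4) = 2000)
14104 + N = 14104 + 2000 = 16104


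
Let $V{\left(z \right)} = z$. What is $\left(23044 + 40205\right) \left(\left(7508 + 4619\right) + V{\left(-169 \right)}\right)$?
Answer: $756331542$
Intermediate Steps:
$\left(23044 + 40205\right) \left(\left(7508 + 4619\right) + V{\left(-169 \right)}\right) = \left(23044 + 40205\right) \left(\left(7508 + 4619\right) - 169\right) = 63249 \left(12127 - 169\right) = 63249 \cdot 11958 = 756331542$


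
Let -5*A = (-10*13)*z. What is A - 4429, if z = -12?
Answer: -4741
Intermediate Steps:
A = -312 (A = -(-10*13)*(-12)/5 = -(-26)*(-12) = -1/5*1560 = -312)
A - 4429 = -312 - 4429 = -4741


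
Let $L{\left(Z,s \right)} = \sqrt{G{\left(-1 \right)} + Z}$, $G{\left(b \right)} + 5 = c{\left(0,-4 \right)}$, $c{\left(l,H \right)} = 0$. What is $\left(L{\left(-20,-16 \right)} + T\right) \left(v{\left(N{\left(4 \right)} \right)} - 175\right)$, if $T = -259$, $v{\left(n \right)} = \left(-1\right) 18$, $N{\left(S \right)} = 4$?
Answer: $49987 - 965 i \approx 49987.0 - 965.0 i$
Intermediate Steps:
$v{\left(n \right)} = -18$
$G{\left(b \right)} = -5$ ($G{\left(b \right)} = -5 + 0 = -5$)
$L{\left(Z,s \right)} = \sqrt{-5 + Z}$
$\left(L{\left(-20,-16 \right)} + T\right) \left(v{\left(N{\left(4 \right)} \right)} - 175\right) = \left(\sqrt{-5 - 20} - 259\right) \left(-18 - 175\right) = \left(\sqrt{-25} - 259\right) \left(-193\right) = \left(5 i - 259\right) \left(-193\right) = \left(-259 + 5 i\right) \left(-193\right) = 49987 - 965 i$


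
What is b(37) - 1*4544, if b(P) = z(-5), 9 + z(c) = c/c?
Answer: -4552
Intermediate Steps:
z(c) = -8 (z(c) = -9 + c/c = -9 + 1 = -8)
b(P) = -8
b(37) - 1*4544 = -8 - 1*4544 = -8 - 4544 = -4552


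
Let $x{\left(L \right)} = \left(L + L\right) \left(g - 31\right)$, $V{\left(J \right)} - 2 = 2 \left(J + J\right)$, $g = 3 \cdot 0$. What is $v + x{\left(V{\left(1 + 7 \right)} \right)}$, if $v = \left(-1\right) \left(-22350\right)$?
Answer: $20242$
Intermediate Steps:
$g = 0$
$V{\left(J \right)} = 2 + 4 J$ ($V{\left(J \right)} = 2 + 2 \left(J + J\right) = 2 + 2 \cdot 2 J = 2 + 4 J$)
$x{\left(L \right)} = - 62 L$ ($x{\left(L \right)} = \left(L + L\right) \left(0 - 31\right) = 2 L \left(-31\right) = - 62 L$)
$v = 22350$
$v + x{\left(V{\left(1 + 7 \right)} \right)} = 22350 - 62 \left(2 + 4 \left(1 + 7\right)\right) = 22350 - 62 \left(2 + 4 \cdot 8\right) = 22350 - 62 \left(2 + 32\right) = 22350 - 2108 = 20242$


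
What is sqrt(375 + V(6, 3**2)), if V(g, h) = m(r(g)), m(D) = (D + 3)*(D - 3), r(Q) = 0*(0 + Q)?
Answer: sqrt(366) ≈ 19.131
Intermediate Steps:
r(Q) = 0 (r(Q) = 0*Q = 0)
m(D) = (-3 + D)*(3 + D) (m(D) = (3 + D)*(-3 + D) = (-3 + D)*(3 + D))
V(g, h) = -9 (V(g, h) = -9 + 0**2 = -9 + 0 = -9)
sqrt(375 + V(6, 3**2)) = sqrt(375 - 9) = sqrt(366)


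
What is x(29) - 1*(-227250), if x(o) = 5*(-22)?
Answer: 227140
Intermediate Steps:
x(o) = -110
x(29) - 1*(-227250) = -110 - 1*(-227250) = -110 + 227250 = 227140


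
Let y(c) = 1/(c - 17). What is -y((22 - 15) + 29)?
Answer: -1/19 ≈ -0.052632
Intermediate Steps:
y(c) = 1/(-17 + c)
-y((22 - 15) + 29) = -1/(-17 + ((22 - 15) + 29)) = -1/(-17 + (7 + 29)) = -1/(-17 + 36) = -1/19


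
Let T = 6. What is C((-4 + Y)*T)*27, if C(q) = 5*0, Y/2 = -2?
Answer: 0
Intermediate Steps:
Y = -4 (Y = 2*(-2) = -4)
C(q) = 0
C((-4 + Y)*T)*27 = 0*27 = 0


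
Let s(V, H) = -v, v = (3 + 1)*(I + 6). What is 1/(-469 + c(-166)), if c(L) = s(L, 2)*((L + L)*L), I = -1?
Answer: -1/1102709 ≈ -9.0686e-7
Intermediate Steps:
v = 20 (v = (3 + 1)*(-1 + 6) = 4*5 = 20)
s(V, H) = -20 (s(V, H) = -1*20 = -20)
c(L) = -40*L² (c(L) = -20*(L + L)*L = -20*2*L*L = -40*L²)
1/(-469 + c(-166)) = 1/(-469 - 40*(-166)²) = 1/(-469 - 40*27556) = 1/(-469 - 1102240) = 1/(-1102709) = -1/1102709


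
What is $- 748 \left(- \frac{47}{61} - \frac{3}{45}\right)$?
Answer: $\frac{572968}{915} \approx 626.19$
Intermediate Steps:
$- 748 \left(- \frac{47}{61} - \frac{3}{45}\right) = - 748 \left(\left(-47\right) \frac{1}{61} - \frac{1}{15}\right) = - 748 \left(- \frac{47}{61} - \frac{1}{15}\right) = \left(-748\right) \left(- \frac{766}{915}\right) = \frac{572968}{915}$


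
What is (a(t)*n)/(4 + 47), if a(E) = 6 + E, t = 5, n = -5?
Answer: -55/51 ≈ -1.0784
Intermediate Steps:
(a(t)*n)/(4 + 47) = ((6 + 5)*(-5))/(4 + 47) = (11*(-5))/51 = -55*1/51 = -55/51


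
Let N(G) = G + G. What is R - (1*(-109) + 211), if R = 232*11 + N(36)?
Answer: 2522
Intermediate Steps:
N(G) = 2*G
R = 2624 (R = 232*11 + 2*36 = 2552 + 72 = 2624)
R - (1*(-109) + 211) = 2624 - (1*(-109) + 211) = 2624 - (-109 + 211) = 2624 - 1*102 = 2624 - 102 = 2522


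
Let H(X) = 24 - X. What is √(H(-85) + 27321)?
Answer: √27430 ≈ 165.62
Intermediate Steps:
√(H(-85) + 27321) = √((24 - 1*(-85)) + 27321) = √((24 + 85) + 27321) = √(109 + 27321) = √27430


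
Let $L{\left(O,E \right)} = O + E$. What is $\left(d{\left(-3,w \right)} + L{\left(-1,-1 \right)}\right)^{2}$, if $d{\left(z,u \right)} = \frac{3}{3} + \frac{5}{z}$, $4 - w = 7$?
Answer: $\frac{64}{9} \approx 7.1111$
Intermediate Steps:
$L{\left(O,E \right)} = E + O$
$w = -3$ ($w = 4 - 7 = -3$)
$d{\left(z,u \right)} = 1 + \frac{5}{z}$ ($d{\left(z,u \right)} = 3 \cdot \frac{1}{3} + \frac{5}{z} = 1 + \frac{5}{z}$)
$\left(d{\left(-3,w \right)} + L{\left(-1,-1 \right)}\right)^{2} = \left(\frac{5 - 3}{-3} - 2\right)^{2} = \left(\left(- \frac{1}{3}\right) 2 - 2\right)^{2} = \left(- \frac{2}{3} - 2\right)^{2} = \left(- \frac{8}{3}\right)^{2} = \frac{64}{9}$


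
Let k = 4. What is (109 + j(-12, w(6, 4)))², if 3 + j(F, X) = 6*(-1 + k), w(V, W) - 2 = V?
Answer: 15376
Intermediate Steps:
w(V, W) = 2 + V
j(F, X) = 15 (j(F, X) = -3 + 6*(-1 + 4) = -3 + 6*3 = -3 + 18 = 15)
(109 + j(-12, w(6, 4)))² = (109 + 15)² = 124² = 15376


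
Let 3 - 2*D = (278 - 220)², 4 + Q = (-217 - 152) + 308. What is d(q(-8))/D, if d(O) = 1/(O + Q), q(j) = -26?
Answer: 2/305851 ≈ 6.5391e-6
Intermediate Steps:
Q = -65 (Q = -4 + ((-217 - 152) + 308) = -4 + (-369 + 308) = -4 - 61 = -65)
d(O) = 1/(-65 + O) (d(O) = 1/(O - 65) = 1/(-65 + O))
D = -3361/2 (D = 3/2 - (278 - 220)²/2 = 3/2 - ½*58² = 3/2 - ½*3364 = 3/2 - 1682 = -3361/2 ≈ -1680.5)
d(q(-8))/D = 1/((-65 - 26)*(-3361/2)) = -2/3361/(-91) = -1/91*(-2/3361) = 2/305851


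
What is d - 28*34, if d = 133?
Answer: -819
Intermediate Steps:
d - 28*34 = 133 - 28*34 = 133 - 952 = -819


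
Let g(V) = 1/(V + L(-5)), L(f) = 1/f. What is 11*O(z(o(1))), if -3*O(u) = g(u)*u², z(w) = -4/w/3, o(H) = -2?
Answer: -220/63 ≈ -3.4921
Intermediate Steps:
g(V) = 1/(-⅕ + V) (g(V) = 1/(V + 1/(-5)) = 1/(V - ⅕) = 1/(-⅕ + V))
z(w) = -4/(3*w) (z(w) = -4/w*(⅓) = -4/(3*w))
O(u) = -5*u²/(3*(-1 + 5*u)) (O(u) = -5/(-1 + 5*u)*u²/3 = -5*u²/(3*(-1 + 5*u)))
11*O(z(o(1))) = 11*(-5*(-4/3/(-2))²/(-3 + 15*(-4/3/(-2)))) = 11*(-5*(-4/3*(-½))²/(-3 + 15*(-4/3*(-½)))) = 11*(-5*(⅔)²/(-3 + 15*(⅔))) = 11*(-5*4/9/(-3 + 10)) = 11*(-5*4/9/7) = 11*(-5*4/9*⅐) = 11*(-20/63) = -220/63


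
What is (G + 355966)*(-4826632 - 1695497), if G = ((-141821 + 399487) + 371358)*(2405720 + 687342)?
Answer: -12689523235140769566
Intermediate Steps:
G = 1945610231488 (G = (257666 + 371358)*3093062 = 629024*3093062 = 1945610231488)
(G + 355966)*(-4826632 - 1695497) = (1945610231488 + 355966)*(-4826632 - 1695497) = 1945610587454*(-6522129) = -12689523235140769566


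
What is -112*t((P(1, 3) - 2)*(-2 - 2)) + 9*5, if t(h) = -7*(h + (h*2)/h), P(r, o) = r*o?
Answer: -1523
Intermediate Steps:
P(r, o) = o*r
t(h) = -14 - 7*h (t(h) = -7*(h + (2*h)/h) = -7*(h + 2) = -7*(2 + h) = -14 - 7*h)
-112*t((P(1, 3) - 2)*(-2 - 2)) + 9*5 = -112*(-14 - 7*(3*1 - 2)*(-2 - 2)) + 9*5 = -112*(-14 - 7*(3 - 2)*(-4)) + 45 = -112*(-14 - 7*(-4)) + 45 = -112*(-14 + 28) + 45 = -112*14 + 45 = -1568 + 45 = -1523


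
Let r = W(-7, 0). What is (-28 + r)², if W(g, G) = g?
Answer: 1225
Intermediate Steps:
r = -7
(-28 + r)² = (-28 - 7)² = (-35)² = 1225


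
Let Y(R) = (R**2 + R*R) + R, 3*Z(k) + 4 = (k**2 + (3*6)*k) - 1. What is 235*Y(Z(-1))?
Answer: 211970/9 ≈ 23552.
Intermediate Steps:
Z(k) = -5/3 + 6*k + k**2/3 (Z(k) = -4/3 + ((k**2 + (3*6)*k) - 1)/3 = -4/3 + ((k**2 + 18*k) - 1)/3 = -4/3 + (-1 + k**2 + 18*k)/3 = -4/3 + (-1/3 + 6*k + k**2/3) = -5/3 + 6*k + k**2/3)
Y(R) = R + 2*R**2 (Y(R) = (R**2 + R**2) + R = 2*R**2 + R = R + 2*R**2)
235*Y(Z(-1)) = 235*((-5/3 + 6*(-1) + (1/3)*(-1)**2)*(1 + 2*(-5/3 + 6*(-1) + (1/3)*(-1)**2))) = 235*((-5/3 - 6 + (1/3)*1)*(1 + 2*(-5/3 - 6 + (1/3)*1))) = 235*((-5/3 - 6 + 1/3)*(1 + 2*(-5/3 - 6 + 1/3))) = 235*(-22*(1 + 2*(-22/3))/3) = 235*(-22*(1 - 44/3)/3) = 235*(-22/3*(-41/3)) = 235*(902/9) = 211970/9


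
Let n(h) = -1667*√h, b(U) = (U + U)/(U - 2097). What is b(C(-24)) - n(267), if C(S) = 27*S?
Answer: 144/305 + 1667*√267 ≈ 27239.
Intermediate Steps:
b(U) = 2*U/(-2097 + U) (b(U) = (2*U)/(-2097 + U) = 2*U/(-2097 + U))
b(C(-24)) - n(267) = 2*(27*(-24))/(-2097 + 27*(-24)) - (-1667)*√267 = 2*(-648)/(-2097 - 648) + 1667*√267 = 2*(-648)/(-2745) + 1667*√267 = 2*(-648)*(-1/2745) + 1667*√267 = 144/305 + 1667*√267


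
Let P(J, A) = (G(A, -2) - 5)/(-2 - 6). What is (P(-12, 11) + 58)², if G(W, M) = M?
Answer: 221841/64 ≈ 3466.3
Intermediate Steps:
P(J, A) = 7/8 (P(J, A) = (-2 - 5)/(-2 - 6) = -7/(-8) = -7*(-⅛) = 7/8)
(P(-12, 11) + 58)² = (7/8 + 58)² = (471/8)² = 221841/64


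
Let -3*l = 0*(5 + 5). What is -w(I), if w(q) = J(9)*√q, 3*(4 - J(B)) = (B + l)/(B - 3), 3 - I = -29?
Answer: -14*√2 ≈ -19.799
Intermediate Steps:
l = 0 (l = -0*(5 + 5) = -0*10 = -⅓*0 = 0)
I = 32 (I = 3 - 1*(-29) = 3 + 29 = 32)
J(B) = 4 - B/(3*(-3 + B)) (J(B) = 4 - (B + 0)/(3*(B - 3)) = 4 - B/(3*(-3 + B)))
w(q) = 7*√q/2 (w(q) = ((-36 + 11*9)/(3*(-3 + 9)))*√q = ((⅓)*(-36 + 99)/6)*√q = ((⅓)*(⅙)*63)*√q = 7*√q/2)
-w(I) = -7*√32/2 = -7*4*√2/2 = -14*√2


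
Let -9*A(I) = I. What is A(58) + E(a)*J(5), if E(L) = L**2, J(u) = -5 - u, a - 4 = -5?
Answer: -148/9 ≈ -16.444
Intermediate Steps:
a = -1 (a = 4 - 5 = -1)
A(I) = -I/9
A(58) + E(a)*J(5) = -1/9*58 + (-1)**2*(-5 - 1*5) = -58/9 + 1*(-5 - 5) = -58/9 + 1*(-10) = -58/9 - 10 = -148/9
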